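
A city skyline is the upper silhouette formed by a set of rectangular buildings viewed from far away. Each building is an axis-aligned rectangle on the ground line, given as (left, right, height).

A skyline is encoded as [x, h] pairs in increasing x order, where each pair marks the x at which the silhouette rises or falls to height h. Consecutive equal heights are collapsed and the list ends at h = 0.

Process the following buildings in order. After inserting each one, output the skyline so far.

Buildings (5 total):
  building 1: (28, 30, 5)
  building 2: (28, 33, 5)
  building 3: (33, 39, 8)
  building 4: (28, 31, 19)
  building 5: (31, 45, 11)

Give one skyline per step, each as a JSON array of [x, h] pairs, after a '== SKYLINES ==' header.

== SKYLINES ==
[[28,5],[30,0]]
[[28,5],[33,0]]
[[28,5],[33,8],[39,0]]
[[28,19],[31,5],[33,8],[39,0]]
[[28,19],[31,11],[45,0]]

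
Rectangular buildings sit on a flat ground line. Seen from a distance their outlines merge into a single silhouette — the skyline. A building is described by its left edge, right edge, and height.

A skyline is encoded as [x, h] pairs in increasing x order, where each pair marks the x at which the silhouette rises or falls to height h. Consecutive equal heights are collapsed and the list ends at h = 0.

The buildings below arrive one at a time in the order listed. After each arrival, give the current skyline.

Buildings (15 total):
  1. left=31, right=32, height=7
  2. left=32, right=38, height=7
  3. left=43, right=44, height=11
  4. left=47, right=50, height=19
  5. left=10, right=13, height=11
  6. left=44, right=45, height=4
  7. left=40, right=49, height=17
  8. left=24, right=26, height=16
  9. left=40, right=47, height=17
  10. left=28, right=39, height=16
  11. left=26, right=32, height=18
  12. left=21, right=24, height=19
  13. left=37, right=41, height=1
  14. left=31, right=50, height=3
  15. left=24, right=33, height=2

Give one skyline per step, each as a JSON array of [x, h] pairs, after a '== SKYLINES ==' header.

== SKYLINES ==
[[31,7],[32,0]]
[[31,7],[38,0]]
[[31,7],[38,0],[43,11],[44,0]]
[[31,7],[38,0],[43,11],[44,0],[47,19],[50,0]]
[[10,11],[13,0],[31,7],[38,0],[43,11],[44,0],[47,19],[50,0]]
[[10,11],[13,0],[31,7],[38,0],[43,11],[44,4],[45,0],[47,19],[50,0]]
[[10,11],[13,0],[31,7],[38,0],[40,17],[47,19],[50,0]]
[[10,11],[13,0],[24,16],[26,0],[31,7],[38,0],[40,17],[47,19],[50,0]]
[[10,11],[13,0],[24,16],[26,0],[31,7],[38,0],[40,17],[47,19],[50,0]]
[[10,11],[13,0],[24,16],[26,0],[28,16],[39,0],[40,17],[47,19],[50,0]]
[[10,11],[13,0],[24,16],[26,18],[32,16],[39,0],[40,17],[47,19],[50,0]]
[[10,11],[13,0],[21,19],[24,16],[26,18],[32,16],[39,0],[40,17],[47,19],[50,0]]
[[10,11],[13,0],[21,19],[24,16],[26,18],[32,16],[39,1],[40,17],[47,19],[50,0]]
[[10,11],[13,0],[21,19],[24,16],[26,18],[32,16],[39,3],[40,17],[47,19],[50,0]]
[[10,11],[13,0],[21,19],[24,16],[26,18],[32,16],[39,3],[40,17],[47,19],[50,0]]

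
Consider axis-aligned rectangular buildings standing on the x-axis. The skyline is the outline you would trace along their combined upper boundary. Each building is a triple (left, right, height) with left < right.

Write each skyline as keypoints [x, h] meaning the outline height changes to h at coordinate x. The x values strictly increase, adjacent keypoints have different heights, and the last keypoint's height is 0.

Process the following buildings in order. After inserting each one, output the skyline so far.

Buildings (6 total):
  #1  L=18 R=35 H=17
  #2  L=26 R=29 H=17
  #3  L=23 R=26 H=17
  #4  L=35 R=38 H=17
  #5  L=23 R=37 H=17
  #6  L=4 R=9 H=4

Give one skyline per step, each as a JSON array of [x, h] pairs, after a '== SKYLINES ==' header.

== SKYLINES ==
[[18,17],[35,0]]
[[18,17],[35,0]]
[[18,17],[35,0]]
[[18,17],[38,0]]
[[18,17],[38,0]]
[[4,4],[9,0],[18,17],[38,0]]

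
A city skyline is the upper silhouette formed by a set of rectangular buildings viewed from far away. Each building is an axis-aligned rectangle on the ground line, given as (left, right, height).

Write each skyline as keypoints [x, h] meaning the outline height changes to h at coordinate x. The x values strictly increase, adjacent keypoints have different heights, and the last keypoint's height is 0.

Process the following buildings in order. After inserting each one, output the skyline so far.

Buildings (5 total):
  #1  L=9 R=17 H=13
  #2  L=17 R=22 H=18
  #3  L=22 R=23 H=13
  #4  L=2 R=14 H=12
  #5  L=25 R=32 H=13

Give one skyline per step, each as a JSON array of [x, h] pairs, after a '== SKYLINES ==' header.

== SKYLINES ==
[[9,13],[17,0]]
[[9,13],[17,18],[22,0]]
[[9,13],[17,18],[22,13],[23,0]]
[[2,12],[9,13],[17,18],[22,13],[23,0]]
[[2,12],[9,13],[17,18],[22,13],[23,0],[25,13],[32,0]]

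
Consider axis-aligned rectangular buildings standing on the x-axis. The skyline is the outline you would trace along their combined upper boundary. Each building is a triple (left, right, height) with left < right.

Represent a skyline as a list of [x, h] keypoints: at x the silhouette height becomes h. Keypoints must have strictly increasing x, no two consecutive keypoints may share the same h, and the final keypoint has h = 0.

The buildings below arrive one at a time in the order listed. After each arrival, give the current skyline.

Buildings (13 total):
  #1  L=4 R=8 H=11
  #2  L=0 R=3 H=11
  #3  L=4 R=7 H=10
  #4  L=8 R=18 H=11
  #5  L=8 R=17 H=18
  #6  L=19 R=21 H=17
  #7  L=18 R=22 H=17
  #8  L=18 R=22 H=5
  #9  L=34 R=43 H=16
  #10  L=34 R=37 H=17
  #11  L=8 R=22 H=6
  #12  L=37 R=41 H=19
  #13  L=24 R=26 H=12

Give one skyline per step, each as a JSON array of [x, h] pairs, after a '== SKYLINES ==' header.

== SKYLINES ==
[[4,11],[8,0]]
[[0,11],[3,0],[4,11],[8,0]]
[[0,11],[3,0],[4,11],[8,0]]
[[0,11],[3,0],[4,11],[18,0]]
[[0,11],[3,0],[4,11],[8,18],[17,11],[18,0]]
[[0,11],[3,0],[4,11],[8,18],[17,11],[18,0],[19,17],[21,0]]
[[0,11],[3,0],[4,11],[8,18],[17,11],[18,17],[22,0]]
[[0,11],[3,0],[4,11],[8,18],[17,11],[18,17],[22,0]]
[[0,11],[3,0],[4,11],[8,18],[17,11],[18,17],[22,0],[34,16],[43,0]]
[[0,11],[3,0],[4,11],[8,18],[17,11],[18,17],[22,0],[34,17],[37,16],[43,0]]
[[0,11],[3,0],[4,11],[8,18],[17,11],[18,17],[22,0],[34,17],[37,16],[43,0]]
[[0,11],[3,0],[4,11],[8,18],[17,11],[18,17],[22,0],[34,17],[37,19],[41,16],[43,0]]
[[0,11],[3,0],[4,11],[8,18],[17,11],[18,17],[22,0],[24,12],[26,0],[34,17],[37,19],[41,16],[43,0]]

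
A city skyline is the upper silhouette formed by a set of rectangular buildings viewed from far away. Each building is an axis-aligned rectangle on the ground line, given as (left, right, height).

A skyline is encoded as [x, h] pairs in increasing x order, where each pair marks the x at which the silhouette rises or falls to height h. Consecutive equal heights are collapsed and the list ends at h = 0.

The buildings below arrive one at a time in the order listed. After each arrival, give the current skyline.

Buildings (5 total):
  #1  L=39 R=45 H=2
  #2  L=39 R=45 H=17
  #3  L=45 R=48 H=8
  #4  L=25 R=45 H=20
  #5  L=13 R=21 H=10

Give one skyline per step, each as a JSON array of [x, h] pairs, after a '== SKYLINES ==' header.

== SKYLINES ==
[[39,2],[45,0]]
[[39,17],[45,0]]
[[39,17],[45,8],[48,0]]
[[25,20],[45,8],[48,0]]
[[13,10],[21,0],[25,20],[45,8],[48,0]]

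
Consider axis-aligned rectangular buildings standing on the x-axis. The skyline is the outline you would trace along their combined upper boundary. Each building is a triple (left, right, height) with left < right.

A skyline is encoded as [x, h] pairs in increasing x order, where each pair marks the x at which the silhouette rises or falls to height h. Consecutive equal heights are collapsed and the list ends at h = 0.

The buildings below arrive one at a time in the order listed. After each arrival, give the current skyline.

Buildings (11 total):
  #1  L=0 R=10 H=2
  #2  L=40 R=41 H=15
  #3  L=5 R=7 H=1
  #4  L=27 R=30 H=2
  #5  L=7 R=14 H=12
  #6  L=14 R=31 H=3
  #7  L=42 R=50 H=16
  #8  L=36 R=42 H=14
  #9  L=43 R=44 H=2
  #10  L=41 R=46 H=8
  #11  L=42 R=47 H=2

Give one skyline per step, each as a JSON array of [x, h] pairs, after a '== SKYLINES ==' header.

== SKYLINES ==
[[0,2],[10,0]]
[[0,2],[10,0],[40,15],[41,0]]
[[0,2],[10,0],[40,15],[41,0]]
[[0,2],[10,0],[27,2],[30,0],[40,15],[41,0]]
[[0,2],[7,12],[14,0],[27,2],[30,0],[40,15],[41,0]]
[[0,2],[7,12],[14,3],[31,0],[40,15],[41,0]]
[[0,2],[7,12],[14,3],[31,0],[40,15],[41,0],[42,16],[50,0]]
[[0,2],[7,12],[14,3],[31,0],[36,14],[40,15],[41,14],[42,16],[50,0]]
[[0,2],[7,12],[14,3],[31,0],[36,14],[40,15],[41,14],[42,16],[50,0]]
[[0,2],[7,12],[14,3],[31,0],[36,14],[40,15],[41,14],[42,16],[50,0]]
[[0,2],[7,12],[14,3],[31,0],[36,14],[40,15],[41,14],[42,16],[50,0]]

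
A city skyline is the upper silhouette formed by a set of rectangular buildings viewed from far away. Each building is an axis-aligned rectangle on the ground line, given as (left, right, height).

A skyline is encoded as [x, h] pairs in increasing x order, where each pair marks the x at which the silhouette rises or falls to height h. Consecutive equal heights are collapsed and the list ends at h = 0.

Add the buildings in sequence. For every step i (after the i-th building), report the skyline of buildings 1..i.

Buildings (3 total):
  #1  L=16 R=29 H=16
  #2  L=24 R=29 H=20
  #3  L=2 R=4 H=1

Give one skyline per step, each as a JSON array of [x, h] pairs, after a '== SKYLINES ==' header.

== SKYLINES ==
[[16,16],[29,0]]
[[16,16],[24,20],[29,0]]
[[2,1],[4,0],[16,16],[24,20],[29,0]]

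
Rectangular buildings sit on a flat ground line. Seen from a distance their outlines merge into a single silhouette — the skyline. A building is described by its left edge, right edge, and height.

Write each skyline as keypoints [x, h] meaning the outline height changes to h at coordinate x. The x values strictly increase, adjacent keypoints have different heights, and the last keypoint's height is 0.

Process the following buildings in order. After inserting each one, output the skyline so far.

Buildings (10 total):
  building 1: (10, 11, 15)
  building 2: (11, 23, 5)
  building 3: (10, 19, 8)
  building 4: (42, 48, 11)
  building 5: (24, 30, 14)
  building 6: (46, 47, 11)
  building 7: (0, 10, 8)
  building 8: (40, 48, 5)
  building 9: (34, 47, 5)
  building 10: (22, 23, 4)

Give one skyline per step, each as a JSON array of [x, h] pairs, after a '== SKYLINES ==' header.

== SKYLINES ==
[[10,15],[11,0]]
[[10,15],[11,5],[23,0]]
[[10,15],[11,8],[19,5],[23,0]]
[[10,15],[11,8],[19,5],[23,0],[42,11],[48,0]]
[[10,15],[11,8],[19,5],[23,0],[24,14],[30,0],[42,11],[48,0]]
[[10,15],[11,8],[19,5],[23,0],[24,14],[30,0],[42,11],[48,0]]
[[0,8],[10,15],[11,8],[19,5],[23,0],[24,14],[30,0],[42,11],[48,0]]
[[0,8],[10,15],[11,8],[19,5],[23,0],[24,14],[30,0],[40,5],[42,11],[48,0]]
[[0,8],[10,15],[11,8],[19,5],[23,0],[24,14],[30,0],[34,5],[42,11],[48,0]]
[[0,8],[10,15],[11,8],[19,5],[23,0],[24,14],[30,0],[34,5],[42,11],[48,0]]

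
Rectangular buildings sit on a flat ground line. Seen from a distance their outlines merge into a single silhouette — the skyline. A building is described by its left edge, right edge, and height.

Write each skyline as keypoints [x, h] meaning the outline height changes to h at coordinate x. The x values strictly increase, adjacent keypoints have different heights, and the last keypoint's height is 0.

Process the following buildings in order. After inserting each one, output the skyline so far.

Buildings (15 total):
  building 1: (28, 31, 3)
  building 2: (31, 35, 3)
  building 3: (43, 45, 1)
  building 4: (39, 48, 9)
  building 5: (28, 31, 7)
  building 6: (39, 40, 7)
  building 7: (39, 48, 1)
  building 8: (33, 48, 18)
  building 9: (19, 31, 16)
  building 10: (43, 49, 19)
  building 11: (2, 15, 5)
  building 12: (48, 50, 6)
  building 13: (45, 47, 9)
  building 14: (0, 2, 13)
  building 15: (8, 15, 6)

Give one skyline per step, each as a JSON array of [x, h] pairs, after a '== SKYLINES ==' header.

== SKYLINES ==
[[28,3],[31,0]]
[[28,3],[35,0]]
[[28,3],[35,0],[43,1],[45,0]]
[[28,3],[35,0],[39,9],[48,0]]
[[28,7],[31,3],[35,0],[39,9],[48,0]]
[[28,7],[31,3],[35,0],[39,9],[48,0]]
[[28,7],[31,3],[35,0],[39,9],[48,0]]
[[28,7],[31,3],[33,18],[48,0]]
[[19,16],[31,3],[33,18],[48,0]]
[[19,16],[31,3],[33,18],[43,19],[49,0]]
[[2,5],[15,0],[19,16],[31,3],[33,18],[43,19],[49,0]]
[[2,5],[15,0],[19,16],[31,3],[33,18],[43,19],[49,6],[50,0]]
[[2,5],[15,0],[19,16],[31,3],[33,18],[43,19],[49,6],[50,0]]
[[0,13],[2,5],[15,0],[19,16],[31,3],[33,18],[43,19],[49,6],[50,0]]
[[0,13],[2,5],[8,6],[15,0],[19,16],[31,3],[33,18],[43,19],[49,6],[50,0]]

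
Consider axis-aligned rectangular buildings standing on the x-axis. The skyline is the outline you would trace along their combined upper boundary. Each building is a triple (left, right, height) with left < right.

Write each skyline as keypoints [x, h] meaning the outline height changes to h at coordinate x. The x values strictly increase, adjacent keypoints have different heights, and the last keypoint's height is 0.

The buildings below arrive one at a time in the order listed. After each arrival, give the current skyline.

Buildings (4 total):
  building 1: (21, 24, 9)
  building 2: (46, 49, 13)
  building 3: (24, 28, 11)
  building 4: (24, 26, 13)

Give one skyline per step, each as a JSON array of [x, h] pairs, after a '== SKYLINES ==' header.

== SKYLINES ==
[[21,9],[24,0]]
[[21,9],[24,0],[46,13],[49,0]]
[[21,9],[24,11],[28,0],[46,13],[49,0]]
[[21,9],[24,13],[26,11],[28,0],[46,13],[49,0]]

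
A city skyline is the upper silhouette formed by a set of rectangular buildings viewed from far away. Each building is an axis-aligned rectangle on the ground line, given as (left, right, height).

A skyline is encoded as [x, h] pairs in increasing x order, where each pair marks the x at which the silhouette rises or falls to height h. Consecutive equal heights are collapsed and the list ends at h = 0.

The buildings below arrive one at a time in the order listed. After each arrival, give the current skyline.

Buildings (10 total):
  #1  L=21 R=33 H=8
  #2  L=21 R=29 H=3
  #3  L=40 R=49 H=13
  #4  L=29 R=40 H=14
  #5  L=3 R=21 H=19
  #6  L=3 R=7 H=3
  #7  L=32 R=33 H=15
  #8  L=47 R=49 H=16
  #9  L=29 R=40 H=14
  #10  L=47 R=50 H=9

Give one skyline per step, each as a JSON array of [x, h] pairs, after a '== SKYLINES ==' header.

== SKYLINES ==
[[21,8],[33,0]]
[[21,8],[33,0]]
[[21,8],[33,0],[40,13],[49,0]]
[[21,8],[29,14],[40,13],[49,0]]
[[3,19],[21,8],[29,14],[40,13],[49,0]]
[[3,19],[21,8],[29,14],[40,13],[49,0]]
[[3,19],[21,8],[29,14],[32,15],[33,14],[40,13],[49,0]]
[[3,19],[21,8],[29,14],[32,15],[33,14],[40,13],[47,16],[49,0]]
[[3,19],[21,8],[29,14],[32,15],[33,14],[40,13],[47,16],[49,0]]
[[3,19],[21,8],[29,14],[32,15],[33,14],[40,13],[47,16],[49,9],[50,0]]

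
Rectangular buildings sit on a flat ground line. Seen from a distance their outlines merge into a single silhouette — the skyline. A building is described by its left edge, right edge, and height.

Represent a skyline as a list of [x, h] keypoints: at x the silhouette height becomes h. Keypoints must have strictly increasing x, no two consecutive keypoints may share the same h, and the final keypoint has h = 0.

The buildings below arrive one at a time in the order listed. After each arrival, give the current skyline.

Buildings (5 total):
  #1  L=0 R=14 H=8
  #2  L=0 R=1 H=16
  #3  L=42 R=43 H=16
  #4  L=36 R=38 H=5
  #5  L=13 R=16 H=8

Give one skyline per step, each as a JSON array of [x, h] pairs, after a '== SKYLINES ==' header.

== SKYLINES ==
[[0,8],[14,0]]
[[0,16],[1,8],[14,0]]
[[0,16],[1,8],[14,0],[42,16],[43,0]]
[[0,16],[1,8],[14,0],[36,5],[38,0],[42,16],[43,0]]
[[0,16],[1,8],[16,0],[36,5],[38,0],[42,16],[43,0]]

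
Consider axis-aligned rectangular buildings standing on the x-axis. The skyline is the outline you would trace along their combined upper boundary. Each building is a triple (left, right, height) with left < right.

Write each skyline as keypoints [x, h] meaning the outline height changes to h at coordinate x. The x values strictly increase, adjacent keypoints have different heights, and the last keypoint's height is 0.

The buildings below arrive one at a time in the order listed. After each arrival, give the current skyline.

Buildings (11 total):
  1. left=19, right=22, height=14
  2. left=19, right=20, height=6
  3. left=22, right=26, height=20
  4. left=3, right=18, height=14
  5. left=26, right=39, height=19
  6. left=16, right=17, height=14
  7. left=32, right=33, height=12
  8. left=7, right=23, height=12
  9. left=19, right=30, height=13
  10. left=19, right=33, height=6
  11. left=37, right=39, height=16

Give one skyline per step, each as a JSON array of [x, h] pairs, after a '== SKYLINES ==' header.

== SKYLINES ==
[[19,14],[22,0]]
[[19,14],[22,0]]
[[19,14],[22,20],[26,0]]
[[3,14],[18,0],[19,14],[22,20],[26,0]]
[[3,14],[18,0],[19,14],[22,20],[26,19],[39,0]]
[[3,14],[18,0],[19,14],[22,20],[26,19],[39,0]]
[[3,14],[18,0],[19,14],[22,20],[26,19],[39,0]]
[[3,14],[18,12],[19,14],[22,20],[26,19],[39,0]]
[[3,14],[18,12],[19,14],[22,20],[26,19],[39,0]]
[[3,14],[18,12],[19,14],[22,20],[26,19],[39,0]]
[[3,14],[18,12],[19,14],[22,20],[26,19],[39,0]]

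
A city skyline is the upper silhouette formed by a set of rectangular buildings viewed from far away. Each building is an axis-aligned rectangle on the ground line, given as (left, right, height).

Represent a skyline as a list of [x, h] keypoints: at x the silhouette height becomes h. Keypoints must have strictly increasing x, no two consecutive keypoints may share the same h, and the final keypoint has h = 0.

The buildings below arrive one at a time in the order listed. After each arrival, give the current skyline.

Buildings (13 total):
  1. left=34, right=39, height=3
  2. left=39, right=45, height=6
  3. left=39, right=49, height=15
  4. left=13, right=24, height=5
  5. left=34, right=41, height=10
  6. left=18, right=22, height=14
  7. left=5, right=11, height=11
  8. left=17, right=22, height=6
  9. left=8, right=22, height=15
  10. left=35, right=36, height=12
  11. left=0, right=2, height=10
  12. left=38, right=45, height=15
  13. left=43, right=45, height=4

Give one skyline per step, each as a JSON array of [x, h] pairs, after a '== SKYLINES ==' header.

== SKYLINES ==
[[34,3],[39,0]]
[[34,3],[39,6],[45,0]]
[[34,3],[39,15],[49,0]]
[[13,5],[24,0],[34,3],[39,15],[49,0]]
[[13,5],[24,0],[34,10],[39,15],[49,0]]
[[13,5],[18,14],[22,5],[24,0],[34,10],[39,15],[49,0]]
[[5,11],[11,0],[13,5],[18,14],[22,5],[24,0],[34,10],[39,15],[49,0]]
[[5,11],[11,0],[13,5],[17,6],[18,14],[22,5],[24,0],[34,10],[39,15],[49,0]]
[[5,11],[8,15],[22,5],[24,0],[34,10],[39,15],[49,0]]
[[5,11],[8,15],[22,5],[24,0],[34,10],[35,12],[36,10],[39,15],[49,0]]
[[0,10],[2,0],[5,11],[8,15],[22,5],[24,0],[34,10],[35,12],[36,10],[39,15],[49,0]]
[[0,10],[2,0],[5,11],[8,15],[22,5],[24,0],[34,10],[35,12],[36,10],[38,15],[49,0]]
[[0,10],[2,0],[5,11],[8,15],[22,5],[24,0],[34,10],[35,12],[36,10],[38,15],[49,0]]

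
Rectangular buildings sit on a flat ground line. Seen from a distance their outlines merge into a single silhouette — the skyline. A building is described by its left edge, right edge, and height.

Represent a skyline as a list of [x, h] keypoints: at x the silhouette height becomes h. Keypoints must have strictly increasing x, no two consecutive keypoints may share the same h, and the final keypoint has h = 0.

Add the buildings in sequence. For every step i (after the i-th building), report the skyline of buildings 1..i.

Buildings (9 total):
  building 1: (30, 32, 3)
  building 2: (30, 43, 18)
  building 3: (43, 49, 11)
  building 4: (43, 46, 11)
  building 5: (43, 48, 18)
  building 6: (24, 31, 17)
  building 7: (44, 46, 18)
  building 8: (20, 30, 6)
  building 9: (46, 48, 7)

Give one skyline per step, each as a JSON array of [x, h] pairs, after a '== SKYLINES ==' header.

== SKYLINES ==
[[30,3],[32,0]]
[[30,18],[43,0]]
[[30,18],[43,11],[49,0]]
[[30,18],[43,11],[49,0]]
[[30,18],[48,11],[49,0]]
[[24,17],[30,18],[48,11],[49,0]]
[[24,17],[30,18],[48,11],[49,0]]
[[20,6],[24,17],[30,18],[48,11],[49,0]]
[[20,6],[24,17],[30,18],[48,11],[49,0]]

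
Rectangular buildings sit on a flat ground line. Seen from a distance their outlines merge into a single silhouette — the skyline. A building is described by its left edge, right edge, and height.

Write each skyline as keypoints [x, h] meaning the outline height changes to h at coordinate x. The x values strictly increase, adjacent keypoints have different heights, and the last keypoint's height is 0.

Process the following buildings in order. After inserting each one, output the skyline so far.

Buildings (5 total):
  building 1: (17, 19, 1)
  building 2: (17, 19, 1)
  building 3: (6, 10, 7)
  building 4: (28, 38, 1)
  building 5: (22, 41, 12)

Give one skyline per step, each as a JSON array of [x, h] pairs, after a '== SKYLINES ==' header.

== SKYLINES ==
[[17,1],[19,0]]
[[17,1],[19,0]]
[[6,7],[10,0],[17,1],[19,0]]
[[6,7],[10,0],[17,1],[19,0],[28,1],[38,0]]
[[6,7],[10,0],[17,1],[19,0],[22,12],[41,0]]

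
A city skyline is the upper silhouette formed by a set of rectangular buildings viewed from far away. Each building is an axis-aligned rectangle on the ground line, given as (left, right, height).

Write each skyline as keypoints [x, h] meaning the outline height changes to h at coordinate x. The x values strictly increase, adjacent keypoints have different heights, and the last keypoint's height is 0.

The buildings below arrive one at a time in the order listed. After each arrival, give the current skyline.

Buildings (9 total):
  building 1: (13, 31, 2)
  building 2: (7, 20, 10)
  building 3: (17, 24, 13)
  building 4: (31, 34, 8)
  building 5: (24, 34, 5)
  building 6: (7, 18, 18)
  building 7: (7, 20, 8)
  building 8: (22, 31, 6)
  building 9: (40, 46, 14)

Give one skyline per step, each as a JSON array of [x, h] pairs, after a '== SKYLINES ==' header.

== SKYLINES ==
[[13,2],[31,0]]
[[7,10],[20,2],[31,0]]
[[7,10],[17,13],[24,2],[31,0]]
[[7,10],[17,13],[24,2],[31,8],[34,0]]
[[7,10],[17,13],[24,5],[31,8],[34,0]]
[[7,18],[18,13],[24,5],[31,8],[34,0]]
[[7,18],[18,13],[24,5],[31,8],[34,0]]
[[7,18],[18,13],[24,6],[31,8],[34,0]]
[[7,18],[18,13],[24,6],[31,8],[34,0],[40,14],[46,0]]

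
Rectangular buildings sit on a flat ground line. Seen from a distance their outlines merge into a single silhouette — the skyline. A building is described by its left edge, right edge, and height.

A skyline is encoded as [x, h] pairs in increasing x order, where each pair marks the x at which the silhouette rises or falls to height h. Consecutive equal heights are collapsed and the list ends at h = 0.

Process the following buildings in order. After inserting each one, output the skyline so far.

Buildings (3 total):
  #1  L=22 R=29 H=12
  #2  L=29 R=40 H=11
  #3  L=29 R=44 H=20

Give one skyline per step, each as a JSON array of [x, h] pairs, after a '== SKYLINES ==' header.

== SKYLINES ==
[[22,12],[29,0]]
[[22,12],[29,11],[40,0]]
[[22,12],[29,20],[44,0]]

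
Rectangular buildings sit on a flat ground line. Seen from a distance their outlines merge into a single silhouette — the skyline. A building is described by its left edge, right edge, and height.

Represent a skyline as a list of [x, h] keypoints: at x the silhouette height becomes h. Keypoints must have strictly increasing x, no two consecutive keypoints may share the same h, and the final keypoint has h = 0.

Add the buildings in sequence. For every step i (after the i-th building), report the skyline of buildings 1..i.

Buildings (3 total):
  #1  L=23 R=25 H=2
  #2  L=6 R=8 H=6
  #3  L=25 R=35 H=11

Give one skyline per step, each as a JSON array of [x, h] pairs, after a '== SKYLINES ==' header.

== SKYLINES ==
[[23,2],[25,0]]
[[6,6],[8,0],[23,2],[25,0]]
[[6,6],[8,0],[23,2],[25,11],[35,0]]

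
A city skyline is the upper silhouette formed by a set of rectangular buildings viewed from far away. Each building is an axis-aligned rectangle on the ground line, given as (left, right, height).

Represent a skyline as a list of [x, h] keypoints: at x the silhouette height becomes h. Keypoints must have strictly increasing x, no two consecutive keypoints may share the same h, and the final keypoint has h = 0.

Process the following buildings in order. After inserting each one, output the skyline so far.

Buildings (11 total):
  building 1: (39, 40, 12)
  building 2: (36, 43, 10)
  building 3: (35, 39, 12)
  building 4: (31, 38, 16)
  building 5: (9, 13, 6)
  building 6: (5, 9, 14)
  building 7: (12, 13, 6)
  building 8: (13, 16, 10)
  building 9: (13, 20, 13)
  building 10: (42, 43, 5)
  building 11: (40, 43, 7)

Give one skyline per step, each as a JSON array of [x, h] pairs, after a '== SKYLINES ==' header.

== SKYLINES ==
[[39,12],[40,0]]
[[36,10],[39,12],[40,10],[43,0]]
[[35,12],[40,10],[43,0]]
[[31,16],[38,12],[40,10],[43,0]]
[[9,6],[13,0],[31,16],[38,12],[40,10],[43,0]]
[[5,14],[9,6],[13,0],[31,16],[38,12],[40,10],[43,0]]
[[5,14],[9,6],[13,0],[31,16],[38,12],[40,10],[43,0]]
[[5,14],[9,6],[13,10],[16,0],[31,16],[38,12],[40,10],[43,0]]
[[5,14],[9,6],[13,13],[20,0],[31,16],[38,12],[40,10],[43,0]]
[[5,14],[9,6],[13,13],[20,0],[31,16],[38,12],[40,10],[43,0]]
[[5,14],[9,6],[13,13],[20,0],[31,16],[38,12],[40,10],[43,0]]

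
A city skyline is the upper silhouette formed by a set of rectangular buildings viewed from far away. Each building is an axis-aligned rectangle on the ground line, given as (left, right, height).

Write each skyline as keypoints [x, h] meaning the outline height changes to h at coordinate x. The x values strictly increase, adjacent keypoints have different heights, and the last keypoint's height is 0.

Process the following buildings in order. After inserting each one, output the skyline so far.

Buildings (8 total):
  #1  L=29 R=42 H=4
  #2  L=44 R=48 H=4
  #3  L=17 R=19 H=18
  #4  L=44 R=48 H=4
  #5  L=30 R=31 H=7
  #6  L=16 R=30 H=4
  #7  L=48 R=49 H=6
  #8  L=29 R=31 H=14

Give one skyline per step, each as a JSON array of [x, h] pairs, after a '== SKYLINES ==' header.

== SKYLINES ==
[[29,4],[42,0]]
[[29,4],[42,0],[44,4],[48,0]]
[[17,18],[19,0],[29,4],[42,0],[44,4],[48,0]]
[[17,18],[19,0],[29,4],[42,0],[44,4],[48,0]]
[[17,18],[19,0],[29,4],[30,7],[31,4],[42,0],[44,4],[48,0]]
[[16,4],[17,18],[19,4],[30,7],[31,4],[42,0],[44,4],[48,0]]
[[16,4],[17,18],[19,4],[30,7],[31,4],[42,0],[44,4],[48,6],[49,0]]
[[16,4],[17,18],[19,4],[29,14],[31,4],[42,0],[44,4],[48,6],[49,0]]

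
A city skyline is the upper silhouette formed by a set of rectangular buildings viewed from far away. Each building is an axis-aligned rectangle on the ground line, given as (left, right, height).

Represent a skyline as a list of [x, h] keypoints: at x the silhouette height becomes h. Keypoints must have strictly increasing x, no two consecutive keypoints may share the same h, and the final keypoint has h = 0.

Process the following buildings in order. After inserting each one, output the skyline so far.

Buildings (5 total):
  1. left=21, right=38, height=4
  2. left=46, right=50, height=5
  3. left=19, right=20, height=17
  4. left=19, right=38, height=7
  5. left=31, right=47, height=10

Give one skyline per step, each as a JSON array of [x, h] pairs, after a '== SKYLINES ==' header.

== SKYLINES ==
[[21,4],[38,0]]
[[21,4],[38,0],[46,5],[50,0]]
[[19,17],[20,0],[21,4],[38,0],[46,5],[50,0]]
[[19,17],[20,7],[38,0],[46,5],[50,0]]
[[19,17],[20,7],[31,10],[47,5],[50,0]]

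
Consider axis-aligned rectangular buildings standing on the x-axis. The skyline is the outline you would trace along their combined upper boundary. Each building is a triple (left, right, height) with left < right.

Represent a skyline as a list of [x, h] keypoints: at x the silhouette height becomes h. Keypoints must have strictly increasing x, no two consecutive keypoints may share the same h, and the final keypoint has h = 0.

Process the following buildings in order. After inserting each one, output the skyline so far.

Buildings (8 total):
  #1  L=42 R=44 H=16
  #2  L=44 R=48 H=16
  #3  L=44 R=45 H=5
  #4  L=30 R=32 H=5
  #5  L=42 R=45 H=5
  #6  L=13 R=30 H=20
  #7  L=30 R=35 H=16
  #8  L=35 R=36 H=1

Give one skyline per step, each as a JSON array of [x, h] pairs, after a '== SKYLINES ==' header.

== SKYLINES ==
[[42,16],[44,0]]
[[42,16],[48,0]]
[[42,16],[48,0]]
[[30,5],[32,0],[42,16],[48,0]]
[[30,5],[32,0],[42,16],[48,0]]
[[13,20],[30,5],[32,0],[42,16],[48,0]]
[[13,20],[30,16],[35,0],[42,16],[48,0]]
[[13,20],[30,16],[35,1],[36,0],[42,16],[48,0]]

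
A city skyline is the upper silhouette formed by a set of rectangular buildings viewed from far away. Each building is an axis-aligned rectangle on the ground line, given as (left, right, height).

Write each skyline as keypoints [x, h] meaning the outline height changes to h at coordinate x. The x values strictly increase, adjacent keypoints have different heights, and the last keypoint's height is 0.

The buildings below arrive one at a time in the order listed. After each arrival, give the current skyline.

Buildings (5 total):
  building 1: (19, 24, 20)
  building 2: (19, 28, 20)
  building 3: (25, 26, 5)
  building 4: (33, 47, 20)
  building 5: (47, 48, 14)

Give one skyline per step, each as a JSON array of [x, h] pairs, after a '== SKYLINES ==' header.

== SKYLINES ==
[[19,20],[24,0]]
[[19,20],[28,0]]
[[19,20],[28,0]]
[[19,20],[28,0],[33,20],[47,0]]
[[19,20],[28,0],[33,20],[47,14],[48,0]]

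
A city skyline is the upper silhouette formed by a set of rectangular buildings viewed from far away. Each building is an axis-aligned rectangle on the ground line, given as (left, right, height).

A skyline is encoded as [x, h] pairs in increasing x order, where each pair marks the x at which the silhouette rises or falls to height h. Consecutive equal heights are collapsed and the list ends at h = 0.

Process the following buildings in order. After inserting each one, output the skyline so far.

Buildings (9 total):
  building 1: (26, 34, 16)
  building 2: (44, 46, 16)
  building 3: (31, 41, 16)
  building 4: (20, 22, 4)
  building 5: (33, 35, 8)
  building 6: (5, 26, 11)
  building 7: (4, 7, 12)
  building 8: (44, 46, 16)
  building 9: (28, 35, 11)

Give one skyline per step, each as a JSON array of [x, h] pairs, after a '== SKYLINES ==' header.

== SKYLINES ==
[[26,16],[34,0]]
[[26,16],[34,0],[44,16],[46,0]]
[[26,16],[41,0],[44,16],[46,0]]
[[20,4],[22,0],[26,16],[41,0],[44,16],[46,0]]
[[20,4],[22,0],[26,16],[41,0],[44,16],[46,0]]
[[5,11],[26,16],[41,0],[44,16],[46,0]]
[[4,12],[7,11],[26,16],[41,0],[44,16],[46,0]]
[[4,12],[7,11],[26,16],[41,0],[44,16],[46,0]]
[[4,12],[7,11],[26,16],[41,0],[44,16],[46,0]]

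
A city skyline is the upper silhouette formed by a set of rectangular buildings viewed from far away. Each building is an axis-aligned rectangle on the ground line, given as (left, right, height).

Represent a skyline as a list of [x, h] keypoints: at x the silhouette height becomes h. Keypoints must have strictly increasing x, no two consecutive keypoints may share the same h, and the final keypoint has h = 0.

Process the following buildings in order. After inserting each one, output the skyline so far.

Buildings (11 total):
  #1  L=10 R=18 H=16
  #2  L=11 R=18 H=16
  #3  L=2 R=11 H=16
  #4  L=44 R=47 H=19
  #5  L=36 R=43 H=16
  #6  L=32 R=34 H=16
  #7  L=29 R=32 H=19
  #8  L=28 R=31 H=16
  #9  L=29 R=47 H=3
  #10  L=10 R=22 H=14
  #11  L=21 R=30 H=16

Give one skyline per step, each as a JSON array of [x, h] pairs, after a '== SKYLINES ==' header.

== SKYLINES ==
[[10,16],[18,0]]
[[10,16],[18,0]]
[[2,16],[18,0]]
[[2,16],[18,0],[44,19],[47,0]]
[[2,16],[18,0],[36,16],[43,0],[44,19],[47,0]]
[[2,16],[18,0],[32,16],[34,0],[36,16],[43,0],[44,19],[47,0]]
[[2,16],[18,0],[29,19],[32,16],[34,0],[36,16],[43,0],[44,19],[47,0]]
[[2,16],[18,0],[28,16],[29,19],[32,16],[34,0],[36,16],[43,0],[44,19],[47,0]]
[[2,16],[18,0],[28,16],[29,19],[32,16],[34,3],[36,16],[43,3],[44,19],[47,0]]
[[2,16],[18,14],[22,0],[28,16],[29,19],[32,16],[34,3],[36,16],[43,3],[44,19],[47,0]]
[[2,16],[18,14],[21,16],[29,19],[32,16],[34,3],[36,16],[43,3],[44,19],[47,0]]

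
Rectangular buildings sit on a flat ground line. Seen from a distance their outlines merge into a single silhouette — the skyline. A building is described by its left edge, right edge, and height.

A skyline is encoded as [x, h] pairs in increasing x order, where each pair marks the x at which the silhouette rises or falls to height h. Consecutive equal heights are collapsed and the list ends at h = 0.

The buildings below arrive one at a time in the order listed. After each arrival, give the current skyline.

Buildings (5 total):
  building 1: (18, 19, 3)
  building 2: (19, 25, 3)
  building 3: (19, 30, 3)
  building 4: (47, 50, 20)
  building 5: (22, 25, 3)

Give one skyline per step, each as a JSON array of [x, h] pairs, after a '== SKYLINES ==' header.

== SKYLINES ==
[[18,3],[19,0]]
[[18,3],[25,0]]
[[18,3],[30,0]]
[[18,3],[30,0],[47,20],[50,0]]
[[18,3],[30,0],[47,20],[50,0]]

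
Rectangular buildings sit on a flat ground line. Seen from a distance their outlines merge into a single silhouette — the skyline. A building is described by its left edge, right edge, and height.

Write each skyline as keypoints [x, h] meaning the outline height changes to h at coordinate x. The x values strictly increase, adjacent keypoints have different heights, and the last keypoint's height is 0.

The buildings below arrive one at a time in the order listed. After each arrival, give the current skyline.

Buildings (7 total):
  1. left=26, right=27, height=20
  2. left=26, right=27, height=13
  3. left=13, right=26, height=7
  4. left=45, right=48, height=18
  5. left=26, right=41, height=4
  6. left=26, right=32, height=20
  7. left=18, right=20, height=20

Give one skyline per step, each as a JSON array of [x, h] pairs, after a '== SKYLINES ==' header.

== SKYLINES ==
[[26,20],[27,0]]
[[26,20],[27,0]]
[[13,7],[26,20],[27,0]]
[[13,7],[26,20],[27,0],[45,18],[48,0]]
[[13,7],[26,20],[27,4],[41,0],[45,18],[48,0]]
[[13,7],[26,20],[32,4],[41,0],[45,18],[48,0]]
[[13,7],[18,20],[20,7],[26,20],[32,4],[41,0],[45,18],[48,0]]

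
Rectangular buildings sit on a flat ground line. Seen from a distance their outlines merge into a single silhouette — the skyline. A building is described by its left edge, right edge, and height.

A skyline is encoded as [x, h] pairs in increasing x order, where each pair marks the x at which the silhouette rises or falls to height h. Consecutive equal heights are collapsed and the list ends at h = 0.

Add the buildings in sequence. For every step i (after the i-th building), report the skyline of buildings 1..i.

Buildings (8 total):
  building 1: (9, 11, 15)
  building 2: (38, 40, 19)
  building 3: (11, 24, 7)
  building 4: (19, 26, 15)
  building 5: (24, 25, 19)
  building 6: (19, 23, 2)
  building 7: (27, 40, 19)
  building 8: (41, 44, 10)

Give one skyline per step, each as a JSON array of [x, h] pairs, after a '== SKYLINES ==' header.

== SKYLINES ==
[[9,15],[11,0]]
[[9,15],[11,0],[38,19],[40,0]]
[[9,15],[11,7],[24,0],[38,19],[40,0]]
[[9,15],[11,7],[19,15],[26,0],[38,19],[40,0]]
[[9,15],[11,7],[19,15],[24,19],[25,15],[26,0],[38,19],[40,0]]
[[9,15],[11,7],[19,15],[24,19],[25,15],[26,0],[38,19],[40,0]]
[[9,15],[11,7],[19,15],[24,19],[25,15],[26,0],[27,19],[40,0]]
[[9,15],[11,7],[19,15],[24,19],[25,15],[26,0],[27,19],[40,0],[41,10],[44,0]]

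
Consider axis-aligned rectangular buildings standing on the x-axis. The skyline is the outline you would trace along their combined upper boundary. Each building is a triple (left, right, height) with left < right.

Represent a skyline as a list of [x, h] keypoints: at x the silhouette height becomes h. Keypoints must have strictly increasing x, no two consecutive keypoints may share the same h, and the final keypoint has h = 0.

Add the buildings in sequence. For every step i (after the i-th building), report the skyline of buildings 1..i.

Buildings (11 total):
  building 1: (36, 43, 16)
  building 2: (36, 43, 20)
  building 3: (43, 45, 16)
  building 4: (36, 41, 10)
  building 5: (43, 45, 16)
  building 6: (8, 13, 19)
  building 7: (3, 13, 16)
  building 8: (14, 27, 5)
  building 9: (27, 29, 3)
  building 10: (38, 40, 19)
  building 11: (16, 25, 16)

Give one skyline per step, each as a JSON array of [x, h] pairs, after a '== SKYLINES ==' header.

== SKYLINES ==
[[36,16],[43,0]]
[[36,20],[43,0]]
[[36,20],[43,16],[45,0]]
[[36,20],[43,16],[45,0]]
[[36,20],[43,16],[45,0]]
[[8,19],[13,0],[36,20],[43,16],[45,0]]
[[3,16],[8,19],[13,0],[36,20],[43,16],[45,0]]
[[3,16],[8,19],[13,0],[14,5],[27,0],[36,20],[43,16],[45,0]]
[[3,16],[8,19],[13,0],[14,5],[27,3],[29,0],[36,20],[43,16],[45,0]]
[[3,16],[8,19],[13,0],[14,5],[27,3],[29,0],[36,20],[43,16],[45,0]]
[[3,16],[8,19],[13,0],[14,5],[16,16],[25,5],[27,3],[29,0],[36,20],[43,16],[45,0]]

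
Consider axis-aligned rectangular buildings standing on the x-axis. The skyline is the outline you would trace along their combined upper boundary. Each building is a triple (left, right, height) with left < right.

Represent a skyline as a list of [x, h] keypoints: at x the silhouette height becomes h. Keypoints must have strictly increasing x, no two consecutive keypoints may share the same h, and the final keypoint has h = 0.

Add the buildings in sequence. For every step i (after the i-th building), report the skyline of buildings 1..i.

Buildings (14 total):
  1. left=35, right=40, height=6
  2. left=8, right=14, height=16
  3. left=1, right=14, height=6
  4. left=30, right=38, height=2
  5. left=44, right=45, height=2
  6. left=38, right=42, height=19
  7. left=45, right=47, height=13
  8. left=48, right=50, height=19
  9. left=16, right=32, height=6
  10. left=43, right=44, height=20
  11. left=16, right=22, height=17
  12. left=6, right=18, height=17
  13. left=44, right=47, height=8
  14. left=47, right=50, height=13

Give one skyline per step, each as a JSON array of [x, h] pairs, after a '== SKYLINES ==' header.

== SKYLINES ==
[[35,6],[40,0]]
[[8,16],[14,0],[35,6],[40,0]]
[[1,6],[8,16],[14,0],[35,6],[40,0]]
[[1,6],[8,16],[14,0],[30,2],[35,6],[40,0]]
[[1,6],[8,16],[14,0],[30,2],[35,6],[40,0],[44,2],[45,0]]
[[1,6],[8,16],[14,0],[30,2],[35,6],[38,19],[42,0],[44,2],[45,0]]
[[1,6],[8,16],[14,0],[30,2],[35,6],[38,19],[42,0],[44,2],[45,13],[47,0]]
[[1,6],[8,16],[14,0],[30,2],[35,6],[38,19],[42,0],[44,2],[45,13],[47,0],[48,19],[50,0]]
[[1,6],[8,16],[14,0],[16,6],[32,2],[35,6],[38,19],[42,0],[44,2],[45,13],[47,0],[48,19],[50,0]]
[[1,6],[8,16],[14,0],[16,6],[32,2],[35,6],[38,19],[42,0],[43,20],[44,2],[45,13],[47,0],[48,19],[50,0]]
[[1,6],[8,16],[14,0],[16,17],[22,6],[32,2],[35,6],[38,19],[42,0],[43,20],[44,2],[45,13],[47,0],[48,19],[50,0]]
[[1,6],[6,17],[22,6],[32,2],[35,6],[38,19],[42,0],[43,20],[44,2],[45,13],[47,0],[48,19],[50,0]]
[[1,6],[6,17],[22,6],[32,2],[35,6],[38,19],[42,0],[43,20],[44,8],[45,13],[47,0],[48,19],[50,0]]
[[1,6],[6,17],[22,6],[32,2],[35,6],[38,19],[42,0],[43,20],[44,8],[45,13],[48,19],[50,0]]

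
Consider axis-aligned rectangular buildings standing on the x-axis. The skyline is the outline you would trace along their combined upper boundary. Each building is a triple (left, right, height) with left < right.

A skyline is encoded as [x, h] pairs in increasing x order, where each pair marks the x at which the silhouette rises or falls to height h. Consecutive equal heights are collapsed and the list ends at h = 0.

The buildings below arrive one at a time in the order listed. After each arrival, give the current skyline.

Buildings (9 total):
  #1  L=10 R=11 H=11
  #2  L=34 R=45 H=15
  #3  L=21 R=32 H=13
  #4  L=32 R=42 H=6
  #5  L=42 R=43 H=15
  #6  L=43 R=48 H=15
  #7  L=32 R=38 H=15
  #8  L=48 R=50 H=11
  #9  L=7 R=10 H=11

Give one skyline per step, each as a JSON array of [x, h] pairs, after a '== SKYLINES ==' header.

== SKYLINES ==
[[10,11],[11,0]]
[[10,11],[11,0],[34,15],[45,0]]
[[10,11],[11,0],[21,13],[32,0],[34,15],[45,0]]
[[10,11],[11,0],[21,13],[32,6],[34,15],[45,0]]
[[10,11],[11,0],[21,13],[32,6],[34,15],[45,0]]
[[10,11],[11,0],[21,13],[32,6],[34,15],[48,0]]
[[10,11],[11,0],[21,13],[32,15],[48,0]]
[[10,11],[11,0],[21,13],[32,15],[48,11],[50,0]]
[[7,11],[11,0],[21,13],[32,15],[48,11],[50,0]]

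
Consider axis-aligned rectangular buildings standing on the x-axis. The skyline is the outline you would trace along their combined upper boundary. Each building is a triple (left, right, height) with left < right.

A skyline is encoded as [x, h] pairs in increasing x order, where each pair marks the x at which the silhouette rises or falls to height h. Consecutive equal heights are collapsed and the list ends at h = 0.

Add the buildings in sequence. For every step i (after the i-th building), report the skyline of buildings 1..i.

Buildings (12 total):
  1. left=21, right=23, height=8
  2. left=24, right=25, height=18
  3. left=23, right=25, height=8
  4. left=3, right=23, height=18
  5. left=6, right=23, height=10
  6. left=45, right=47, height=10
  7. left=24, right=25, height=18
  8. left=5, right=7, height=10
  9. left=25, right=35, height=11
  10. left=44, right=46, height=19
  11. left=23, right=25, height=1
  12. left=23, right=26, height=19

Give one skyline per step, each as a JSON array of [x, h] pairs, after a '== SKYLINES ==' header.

== SKYLINES ==
[[21,8],[23,0]]
[[21,8],[23,0],[24,18],[25,0]]
[[21,8],[24,18],[25,0]]
[[3,18],[23,8],[24,18],[25,0]]
[[3,18],[23,8],[24,18],[25,0]]
[[3,18],[23,8],[24,18],[25,0],[45,10],[47,0]]
[[3,18],[23,8],[24,18],[25,0],[45,10],[47,0]]
[[3,18],[23,8],[24,18],[25,0],[45,10],[47,0]]
[[3,18],[23,8],[24,18],[25,11],[35,0],[45,10],[47,0]]
[[3,18],[23,8],[24,18],[25,11],[35,0],[44,19],[46,10],[47,0]]
[[3,18],[23,8],[24,18],[25,11],[35,0],[44,19],[46,10],[47,0]]
[[3,18],[23,19],[26,11],[35,0],[44,19],[46,10],[47,0]]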